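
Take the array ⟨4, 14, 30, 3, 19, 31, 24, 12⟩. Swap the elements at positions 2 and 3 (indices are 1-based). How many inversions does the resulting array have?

Positions 2 and 3 hold 14 and 30; after swapping, the array is [4, 30, 14, 3, 19, 31, 24, 12].
Sweep left to right; for each value list the smaller values that follow it:
4: 1
30: 5
14: 2
3: 0
19: 1
31: 2
24: 1
12: 0
Sum: 1 + 5 + 2 + 0 + 1 + 2 + 1 + 0 = 12

12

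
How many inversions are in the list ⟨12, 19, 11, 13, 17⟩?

4 inversions

For each element, count later entries that are smaller:
12: 1
19: 3
11: 0
13: 0
17: 0
Sum: 1 + 3 + 0 + 0 + 0 = 4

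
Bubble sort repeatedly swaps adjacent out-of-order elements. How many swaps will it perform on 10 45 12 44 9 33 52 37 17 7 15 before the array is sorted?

Each adjacent swap fixes exactly one inversion, so the minimum swap count equals the number of inversions.
Count inversions — for each element, later elements that are smaller:
10: 9, 7 → 2
45: 12, 44, 9, 33, 37, 17, 7, 15 → 8
12: 9, 7 → 2
44: 9, 33, 37, 17, 7, 15 → 6
9: 7 → 1
33: 17, 7, 15 → 3
52: 37, 17, 7, 15 → 4
37: 17, 7, 15 → 3
17: 7, 15 → 2
7: none → 0
15: none → 0
Total inversions: 2 + 8 + 2 + 6 + 1 + 3 + 4 + 3 + 2 + 0 + 0 = 31

31 adjacent swaps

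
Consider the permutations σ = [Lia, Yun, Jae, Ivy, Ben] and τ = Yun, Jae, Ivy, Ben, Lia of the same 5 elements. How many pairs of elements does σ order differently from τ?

Assign each item its position (1..5) in the first ordering, then rewrite the second ordering as that position sequence:
positions: Lia→1, Yun→2, Jae→3, Ivy→4, Ben→5
second ordering as positions: [2, 3, 4, 5, 1]
Discordant pairs = inversions in this position sequence.
2: 1 → 1
3: 1 → 1
4: 1 → 1
5: 1 → 1
1: 0
Total: 1 + 1 + 1 + 1 + 0 = 4

4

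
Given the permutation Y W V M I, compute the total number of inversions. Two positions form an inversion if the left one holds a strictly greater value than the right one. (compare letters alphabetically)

10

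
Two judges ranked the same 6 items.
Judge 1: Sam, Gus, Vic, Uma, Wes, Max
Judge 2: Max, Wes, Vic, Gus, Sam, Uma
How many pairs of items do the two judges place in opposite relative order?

12 discordant pairs

Assign each item its position (1..6) in the first ordering, then rewrite the second ordering as that position sequence:
positions: Sam→1, Gus→2, Vic→3, Uma→4, Wes→5, Max→6
second ordering as positions: [6, 5, 3, 2, 1, 4]
Discordant pairs = inversions in this position sequence.
6: 5, 3, 2, 1, 4 → 5
5: 3, 2, 1, 4 → 4
3: 2, 1 → 2
2: 1 → 1
1: 0
4: 0
Total: 5 + 4 + 2 + 1 + 0 + 0 = 12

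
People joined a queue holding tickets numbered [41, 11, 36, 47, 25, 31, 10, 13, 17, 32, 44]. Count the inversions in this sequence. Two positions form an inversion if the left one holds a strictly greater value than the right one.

Inversions: 28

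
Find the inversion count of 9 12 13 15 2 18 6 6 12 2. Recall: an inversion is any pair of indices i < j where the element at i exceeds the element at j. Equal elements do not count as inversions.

Out-of-order pairs: 25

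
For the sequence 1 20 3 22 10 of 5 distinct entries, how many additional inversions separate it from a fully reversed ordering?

Maximum inversions for 5 distinct elements is C(5, 2) = 5·4/2 = 10.
Current inversions — for each element, count later smaller elements:
1: 0
20: 2
3: 0
22: 1
10: 0
Current total: 0 + 2 + 0 + 1 + 0 = 3
Shortfall: 10 − 3 = 7

7 inversions short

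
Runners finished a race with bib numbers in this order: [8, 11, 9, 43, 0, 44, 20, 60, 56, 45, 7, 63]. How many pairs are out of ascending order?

19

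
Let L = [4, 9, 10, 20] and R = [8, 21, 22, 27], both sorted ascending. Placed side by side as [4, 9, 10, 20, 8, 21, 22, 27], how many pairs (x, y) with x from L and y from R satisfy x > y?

3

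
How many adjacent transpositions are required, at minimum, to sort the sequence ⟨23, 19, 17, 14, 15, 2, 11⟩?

There are 19 swaps.

Minimum adjacent swaps = number of inversions (each swap of adjacent out-of-order elements removes one inversion and no swap can remove more).
Count inversions — for each element, later elements that are smaller:
23: 19, 17, 14, 15, 2, 11 → 6
19: 17, 14, 15, 2, 11 → 5
17: 14, 15, 2, 11 → 4
14: 2, 11 → 2
15: 2, 11 → 2
2: none → 0
11: none → 0
Total inversions: 6 + 5 + 4 + 2 + 2 + 0 + 0 = 19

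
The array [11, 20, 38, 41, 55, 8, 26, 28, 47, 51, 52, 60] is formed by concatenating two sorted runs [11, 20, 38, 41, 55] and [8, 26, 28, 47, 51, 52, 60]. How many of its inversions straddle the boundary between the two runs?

Split inversions: 14

Take each right-half value and tally the left-half values above it:
r = 8: 11, 20, 38, 41, 55 → 5
r = 26: 38, 41, 55 → 3
r = 28: 38, 41, 55 → 3
r = 47: 55 → 1
r = 51: 55 → 1
r = 52: 55 → 1
r = 60: none → 0
Cross-inversions: 5 + 3 + 3 + 1 + 1 + 1 + 0 = 14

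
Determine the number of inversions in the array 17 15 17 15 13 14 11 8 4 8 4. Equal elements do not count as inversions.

Sweep left to right; for each value list the smaller values that follow it:
17: 9
15: 7
17: 8
15: 7
13: 5
14: 5
11: 4
8: 2
4: 0
8: 1
4: 0
Sum: 9 + 7 + 8 + 7 + 5 + 5 + 4 + 2 + 0 + 1 + 0 = 48

There are 48 inversions.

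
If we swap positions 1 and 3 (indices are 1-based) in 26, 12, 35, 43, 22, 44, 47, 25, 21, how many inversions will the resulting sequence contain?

Positions 1 and 3 hold 26 and 35; after swapping, the array is [35, 12, 26, 43, 22, 44, 47, 25, 21].
Element-by-element contributions:
35 → 12, 26, 22, 25, 21 → 5
12 → none → 0
26 → 22, 25, 21 → 3
43 → 22, 25, 21 → 3
22 → 21 → 1
44 → 25, 21 → 2
47 → 25, 21 → 2
25 → 21 → 1
21 → none → 0
Sum: 5 + 0 + 3 + 3 + 1 + 2 + 2 + 1 + 0 = 17

17 inversions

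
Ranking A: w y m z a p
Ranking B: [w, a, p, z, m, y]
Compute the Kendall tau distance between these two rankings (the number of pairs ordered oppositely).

Assign each item its position (1..6) in the first ordering, then rewrite the second ordering as that position sequence:
positions: w→1, y→2, m→3, z→4, a→5, p→6
second ordering as positions: [1, 5, 6, 4, 3, 2]
Discordant pairs = inversions in this position sequence.
1: 0
5: 4, 3, 2 → 3
6: 4, 3, 2 → 3
4: 3, 2 → 2
3: 2 → 1
2: 0
Total: 0 + 3 + 3 + 2 + 1 + 0 = 9

9 discordant pairs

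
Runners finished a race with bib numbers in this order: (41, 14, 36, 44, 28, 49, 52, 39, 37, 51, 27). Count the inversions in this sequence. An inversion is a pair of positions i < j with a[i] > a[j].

There are 24 out-of-order pairs.

Element-by-element contributions:
41: 6
14: 0
36: 2
44: 4
28: 1
49: 3
52: 4
39: 2
37: 1
51: 1
27: 0
Sum: 6 + 0 + 2 + 4 + 1 + 3 + 4 + 2 + 1 + 1 + 0 = 24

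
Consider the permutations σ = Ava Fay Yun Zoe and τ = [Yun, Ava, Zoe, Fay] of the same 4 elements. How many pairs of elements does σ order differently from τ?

Assign each item its position (1..4) in the first ordering, then rewrite the second ordering as that position sequence:
positions: Ava→1, Fay→2, Yun→3, Zoe→4
second ordering as positions: [3, 1, 4, 2]
Discordant pairs = inversions in this position sequence.
3: 1, 2 → 2
1: 0
4: 2 → 1
2: 0
Total: 2 + 0 + 1 + 0 = 3

There are 3 discordant pairs.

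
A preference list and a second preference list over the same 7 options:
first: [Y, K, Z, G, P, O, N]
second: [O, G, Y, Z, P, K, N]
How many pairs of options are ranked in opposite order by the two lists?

Assign each item its position (1..7) in the first ordering, then rewrite the second ordering as that position sequence:
positions: Y→1, K→2, Z→3, G→4, P→5, O→6, N→7
second ordering as positions: [6, 4, 1, 3, 5, 2, 7]
Discordant pairs = inversions in this position sequence.
6: 4, 1, 3, 5, 2 → 5
4: 1, 3, 2 → 3
1: 0
3: 2 → 1
5: 2 → 1
2: 0
7: 0
Total: 5 + 3 + 0 + 1 + 1 + 0 + 0 = 10

10 pairs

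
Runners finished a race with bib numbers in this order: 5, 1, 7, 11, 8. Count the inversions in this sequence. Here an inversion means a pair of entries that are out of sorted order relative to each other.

Out-of-order index pairs (0-indexed):
(0,1): 5 > 1
(3,4): 11 > 8
That's 2 pairs.

There are 2 inversions.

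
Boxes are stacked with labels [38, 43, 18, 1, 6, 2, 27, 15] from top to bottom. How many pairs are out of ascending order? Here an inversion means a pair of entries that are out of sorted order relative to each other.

For each element, count later entries that are smaller:
38: 6
43: 6
18: 4
1: 0
6: 1
2: 0
27: 1
15: 0
Sum: 6 + 6 + 4 + 0 + 1 + 0 + 1 + 0 = 18

18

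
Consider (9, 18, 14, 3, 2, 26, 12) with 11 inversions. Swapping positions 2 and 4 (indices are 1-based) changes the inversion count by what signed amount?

-3

Positions 2 and 4 hold 18 and 3; after swapping, the array is [9, 3, 14, 18, 2, 26, 12].
Count, for each position, how many later elements it exceeds:
9 → 3, 2 → 2
3 → 2 → 1
14 → 2, 12 → 2
18 → 2, 12 → 2
2 → none → 0
26 → 12 → 1
12 → none → 0
Sum: 2 + 1 + 2 + 2 + 0 + 1 + 0 = 8
Change: 8 − 11 = -3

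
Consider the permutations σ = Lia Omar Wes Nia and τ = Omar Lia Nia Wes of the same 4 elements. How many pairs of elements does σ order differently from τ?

Assign each item its position (1..4) in the first ordering, then rewrite the second ordering as that position sequence:
positions: Lia→1, Omar→2, Wes→3, Nia→4
second ordering as positions: [2, 1, 4, 3]
Discordant pairs = inversions in this position sequence.
2: 1 → 1
1: 0
4: 3 → 1
3: 0
Total: 1 + 0 + 1 + 0 = 2

There are 2 discordant pairs.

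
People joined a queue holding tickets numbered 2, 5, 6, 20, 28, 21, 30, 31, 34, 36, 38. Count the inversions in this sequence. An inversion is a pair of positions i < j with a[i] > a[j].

Count, for each position, how many later elements it exceeds:
2: 0
5: 0
6: 0
20: 0
28: 1
21: 0
30: 0
31: 0
34: 0
36: 0
38: 0
Sum: 0 + 0 + 0 + 0 + 1 + 0 + 0 + 0 + 0 + 0 + 0 = 1

1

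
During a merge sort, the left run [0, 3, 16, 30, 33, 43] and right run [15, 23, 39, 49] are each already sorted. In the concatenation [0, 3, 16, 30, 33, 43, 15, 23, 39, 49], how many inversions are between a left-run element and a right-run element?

Count, for every r in R, how many entries of L exceed r:
r = 15: 16, 30, 33, 43 → 4
r = 23: 30, 33, 43 → 3
r = 39: 43 → 1
r = 49: none → 0
Cross-inversions: 4 + 3 + 1 + 0 = 8

8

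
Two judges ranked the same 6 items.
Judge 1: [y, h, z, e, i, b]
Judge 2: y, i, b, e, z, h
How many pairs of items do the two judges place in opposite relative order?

Assign each item its position (1..6) in the first ordering, then rewrite the second ordering as that position sequence:
positions: y→1, h→2, z→3, e→4, i→5, b→6
second ordering as positions: [1, 5, 6, 4, 3, 2]
Discordant pairs = inversions in this position sequence.
1: 0
5: 4, 3, 2 → 3
6: 4, 3, 2 → 3
4: 3, 2 → 2
3: 2 → 1
2: 0
Total: 0 + 3 + 3 + 2 + 1 + 0 = 9

9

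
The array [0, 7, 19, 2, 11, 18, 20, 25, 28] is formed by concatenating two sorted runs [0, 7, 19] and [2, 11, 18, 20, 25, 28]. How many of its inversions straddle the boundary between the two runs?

Take each right-half value and tally the left-half values above it:
r = 2: 7, 19 → 2
r = 11: 19 → 1
r = 18: 19 → 1
r = 20: none → 0
r = 25: none → 0
r = 28: none → 0
Cross-inversions: 2 + 1 + 1 + 0 + 0 + 0 = 4

4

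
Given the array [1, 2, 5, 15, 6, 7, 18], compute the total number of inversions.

Count, for each position, how many later elements it exceeds:
1: 0
2: 0
5: 0
15: 2
6: 0
7: 0
18: 0
Sum: 0 + 0 + 0 + 2 + 0 + 0 + 0 = 2

2 inversions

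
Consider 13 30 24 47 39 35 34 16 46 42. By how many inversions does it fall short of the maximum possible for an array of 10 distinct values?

29

Maximum inversions for 10 distinct elements is C(10, 2) = 10·9/2 = 45.
Current inversions — for each element, count later smaller elements:
13: 0
30: 2
24: 1
47: 6
39: 3
35: 2
34: 1
16: 0
46: 1
42: 0
Current total: 0 + 2 + 1 + 6 + 3 + 2 + 1 + 0 + 1 + 0 = 16
Shortfall: 45 − 16 = 29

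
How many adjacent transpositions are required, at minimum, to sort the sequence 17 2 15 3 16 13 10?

Each adjacent swap fixes exactly one inversion, so the minimum swap count equals the number of inversions.
Count inversions — for each element, later elements that are smaller:
17: 2, 15, 3, 16, 13, 10 → 6
2: none → 0
15: 3, 13, 10 → 3
3: none → 0
16: 13, 10 → 2
13: 10 → 1
10: none → 0
Total inversions: 6 + 0 + 3 + 0 + 2 + 1 + 0 = 12

There are 12 adjacent swaps.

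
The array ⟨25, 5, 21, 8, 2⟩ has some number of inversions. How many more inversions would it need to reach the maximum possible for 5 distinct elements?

2 inversions short

Maximum inversions for 5 distinct elements is C(5, 2) = 5·4/2 = 10.
Current inversions — for each element, count later smaller elements:
25: 4
5: 1
21: 2
8: 1
2: 0
Current total: 4 + 1 + 2 + 1 + 0 = 8
Shortfall: 10 − 8 = 2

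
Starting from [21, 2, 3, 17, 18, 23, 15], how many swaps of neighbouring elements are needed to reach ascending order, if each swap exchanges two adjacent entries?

Each adjacent swap fixes exactly one inversion, so the minimum swap count equals the number of inversions.
Count inversions — for each element, later elements that are smaller:
21: 2, 3, 17, 18, 15 → 5
2: none → 0
3: none → 0
17: 15 → 1
18: 15 → 1
23: 15 → 1
15: none → 0
Total inversions: 5 + 0 + 0 + 1 + 1 + 1 + 0 = 8

8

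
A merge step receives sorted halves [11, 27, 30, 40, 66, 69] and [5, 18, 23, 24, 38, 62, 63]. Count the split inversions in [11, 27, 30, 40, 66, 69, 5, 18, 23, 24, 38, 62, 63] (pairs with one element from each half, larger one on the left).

28

Count, for every r in R, how many entries of L exceed r:
r = 5: 11, 27, 30, 40, 66, 69 → 6
r = 18: 27, 30, 40, 66, 69 → 5
r = 23: 27, 30, 40, 66, 69 → 5
r = 24: 27, 30, 40, 66, 69 → 5
r = 38: 40, 66, 69 → 3
r = 62: 66, 69 → 2
r = 63: 66, 69 → 2
Cross-inversions: 6 + 5 + 5 + 5 + 3 + 2 + 2 = 28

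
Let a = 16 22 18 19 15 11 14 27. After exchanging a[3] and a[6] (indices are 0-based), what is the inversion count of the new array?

Positions 3 and 6 hold 19 and 14; after swapping, the array is [16, 22, 18, 14, 15, 11, 19, 27].
Element-by-element contributions:
16 → 14, 15, 11 → 3
22 → 18, 14, 15, 11, 19 → 5
18 → 14, 15, 11 → 3
14 → 11 → 1
15 → 11 → 1
11 → none → 0
19 → none → 0
27 → none → 0
Sum: 3 + 5 + 3 + 1 + 1 + 0 + 0 + 0 = 13

Inversions: 13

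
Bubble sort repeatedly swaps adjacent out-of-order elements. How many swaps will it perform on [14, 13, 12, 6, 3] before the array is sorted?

10 adjacent swaps

Minimum adjacent swaps = number of inversions (each swap of adjacent out-of-order elements removes one inversion and no swap can remove more).
Count inversions — for each element, later elements that are smaller:
14: 13, 12, 6, 3 → 4
13: 12, 6, 3 → 3
12: 6, 3 → 2
6: 3 → 1
3: none → 0
Total inversions: 4 + 3 + 2 + 1 + 0 = 10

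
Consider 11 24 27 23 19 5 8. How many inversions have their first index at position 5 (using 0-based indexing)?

The element at index 5 is 5.
Elements after it: 8
None of them are smaller than 5.

0 such elements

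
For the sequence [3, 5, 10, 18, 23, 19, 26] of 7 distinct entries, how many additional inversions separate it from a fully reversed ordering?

20 inversions short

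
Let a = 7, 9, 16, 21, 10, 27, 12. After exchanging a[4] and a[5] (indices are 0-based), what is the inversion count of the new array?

6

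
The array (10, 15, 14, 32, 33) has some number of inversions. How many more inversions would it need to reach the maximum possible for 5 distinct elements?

9

Maximum inversions for 5 distinct elements is C(5, 2) = 5·4/2 = 10.
Current inversions — for each element, count later smaller elements:
10: 0
15: 1
14: 0
32: 0
33: 0
Current total: 0 + 1 + 0 + 0 + 0 = 1
Shortfall: 10 − 1 = 9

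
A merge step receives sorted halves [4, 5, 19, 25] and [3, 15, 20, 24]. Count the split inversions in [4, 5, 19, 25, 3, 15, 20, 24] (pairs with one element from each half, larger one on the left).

8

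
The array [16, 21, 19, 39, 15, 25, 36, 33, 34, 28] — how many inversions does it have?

15

Count, for each position, how many later elements it exceeds:
16 → 15 → 1
21 → 19, 15 → 2
19 → 15 → 1
39 → 15, 25, 36, 33, 34, 28 → 6
15 → none → 0
25 → none → 0
36 → 33, 34, 28 → 3
33 → 28 → 1
34 → 28 → 1
28 → none → 0
Sum: 1 + 2 + 1 + 6 + 0 + 0 + 3 + 1 + 1 + 0 = 15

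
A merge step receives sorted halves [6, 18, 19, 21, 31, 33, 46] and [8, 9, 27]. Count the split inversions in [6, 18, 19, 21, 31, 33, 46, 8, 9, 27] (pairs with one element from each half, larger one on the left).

Count, for every r in R, how many entries of L exceed r:
r = 8: 18, 19, 21, 31, 33, 46 → 6
r = 9: 18, 19, 21, 31, 33, 46 → 6
r = 27: 31, 33, 46 → 3
Cross-inversions: 6 + 6 + 3 = 15

15 cross-inversions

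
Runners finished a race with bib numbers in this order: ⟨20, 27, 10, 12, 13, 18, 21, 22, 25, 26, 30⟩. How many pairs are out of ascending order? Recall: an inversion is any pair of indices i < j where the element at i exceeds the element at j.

12 out-of-order pairs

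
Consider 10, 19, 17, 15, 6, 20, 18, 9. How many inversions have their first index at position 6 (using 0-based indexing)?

1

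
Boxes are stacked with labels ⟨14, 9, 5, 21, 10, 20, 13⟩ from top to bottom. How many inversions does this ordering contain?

9 out-of-order pairs

Sweep left to right; for each value list the smaller values that follow it:
14 → 9, 5, 10, 13 → 4
9 → 5 → 1
5 → none → 0
21 → 10, 20, 13 → 3
10 → none → 0
20 → 13 → 1
13 → none → 0
Sum: 4 + 1 + 0 + 3 + 0 + 1 + 0 = 9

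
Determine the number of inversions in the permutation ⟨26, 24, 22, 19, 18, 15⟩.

15

Count, for each position, how many later elements it exceeds:
26 → 24, 22, 19, 18, 15 → 5
24 → 22, 19, 18, 15 → 4
22 → 19, 18, 15 → 3
19 → 18, 15 → 2
18 → 15 → 1
15 → none → 0
Sum: 5 + 4 + 3 + 2 + 1 + 0 = 15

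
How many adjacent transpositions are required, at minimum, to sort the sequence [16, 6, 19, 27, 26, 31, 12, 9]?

The minimum number of adjacent swaps to sort an array equals its inversion count, since every such swap removes exactly one inversion.
Count inversions — for each element, later elements that are smaller:
16: 6, 12, 9 → 3
6: none → 0
19: 12, 9 → 2
27: 26, 12, 9 → 3
26: 12, 9 → 2
31: 12, 9 → 2
12: 9 → 1
9: none → 0
Total inversions: 3 + 0 + 2 + 3 + 2 + 2 + 1 + 0 = 13

13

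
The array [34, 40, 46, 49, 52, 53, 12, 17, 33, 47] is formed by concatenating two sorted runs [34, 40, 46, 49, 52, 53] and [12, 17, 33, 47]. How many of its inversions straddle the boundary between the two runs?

Count, for every r in R, how many entries of L exceed r:
r = 12: 34, 40, 46, 49, 52, 53 → 6
r = 17: 34, 40, 46, 49, 52, 53 → 6
r = 33: 34, 40, 46, 49, 52, 53 → 6
r = 47: 49, 52, 53 → 3
Cross-inversions: 6 + 6 + 6 + 3 = 21

21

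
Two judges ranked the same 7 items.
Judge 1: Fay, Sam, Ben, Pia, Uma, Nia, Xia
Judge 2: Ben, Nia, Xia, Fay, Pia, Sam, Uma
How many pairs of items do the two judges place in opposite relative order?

Assign each item its position (1..7) in the first ordering, then rewrite the second ordering as that position sequence:
positions: Fay→1, Sam→2, Ben→3, Pia→4, Uma→5, Nia→6, Xia→7
second ordering as positions: [3, 6, 7, 1, 4, 2, 5]
Discordant pairs = inversions in this position sequence.
3: 1, 2 → 2
6: 1, 4, 2, 5 → 4
7: 1, 4, 2, 5 → 4
1: 0
4: 2 → 1
2: 0
5: 0
Total: 2 + 4 + 4 + 0 + 1 + 0 + 0 = 11

11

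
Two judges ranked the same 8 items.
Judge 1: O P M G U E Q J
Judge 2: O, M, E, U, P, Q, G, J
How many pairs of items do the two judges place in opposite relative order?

Assign each item its position (1..8) in the first ordering, then rewrite the second ordering as that position sequence:
positions: O→1, P→2, M→3, G→4, U→5, E→6, Q→7, J→8
second ordering as positions: [1, 3, 6, 5, 2, 7, 4, 8]
Discordant pairs = inversions in this position sequence.
1: 0
3: 2 → 1
6: 5, 2, 4 → 3
5: 2, 4 → 2
2: 0
7: 4 → 1
4: 0
8: 0
Total: 0 + 1 + 3 + 2 + 0 + 1 + 0 + 0 = 7

7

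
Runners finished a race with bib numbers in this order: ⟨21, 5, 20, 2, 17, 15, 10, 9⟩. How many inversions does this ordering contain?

19 inversions

For each element, count later entries that are smaller:
21 → 5, 20, 2, 17, 15, 10, 9 → 7
5 → 2 → 1
20 → 2, 17, 15, 10, 9 → 5
2 → none → 0
17 → 15, 10, 9 → 3
15 → 10, 9 → 2
10 → 9 → 1
9 → none → 0
Sum: 7 + 1 + 5 + 0 + 3 + 2 + 1 + 0 = 19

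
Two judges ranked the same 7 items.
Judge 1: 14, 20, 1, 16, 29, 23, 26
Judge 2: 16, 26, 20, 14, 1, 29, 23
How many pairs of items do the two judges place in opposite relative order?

There are 9 discordant pairs.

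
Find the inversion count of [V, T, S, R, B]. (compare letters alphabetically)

Out-of-order index pairs (1-indexed):
(1,2): V > T
(1,3): V > S
(1,4): V > R
(1,5): V > B
(2,3): T > S
(2,4): T > R
(2,5): T > B
(3,4): S > R
(3,5): S > B
(4,5): R > B
That's 10 pairs.

10 out-of-order pairs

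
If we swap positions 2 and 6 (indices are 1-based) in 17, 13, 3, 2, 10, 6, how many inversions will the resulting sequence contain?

8

Positions 2 and 6 hold 13 and 6; after swapping, the array is [17, 6, 3, 2, 10, 13].
For each element, count later entries that are smaller:
17 → 6, 3, 2, 10, 13 → 5
6 → 3, 2 → 2
3 → 2 → 1
2 → none → 0
10 → none → 0
13 → none → 0
Sum: 5 + 2 + 1 + 0 + 0 + 0 = 8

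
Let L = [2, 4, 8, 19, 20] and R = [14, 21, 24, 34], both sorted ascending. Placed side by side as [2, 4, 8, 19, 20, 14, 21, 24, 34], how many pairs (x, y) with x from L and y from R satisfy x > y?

2

Take each right-half value and tally the left-half values above it:
r = 14: 19, 20 → 2
r = 21: none → 0
r = 24: none → 0
r = 34: none → 0
Cross-inversions: 2 + 0 + 0 + 0 = 2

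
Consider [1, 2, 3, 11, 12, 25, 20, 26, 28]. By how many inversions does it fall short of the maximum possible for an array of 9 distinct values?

35 inversions short

Maximum inversions for 9 distinct elements is C(9, 2) = 9·8/2 = 36.
Current inversions — for each element, count later smaller elements:
1: 0
2: 0
3: 0
11: 0
12: 0
25: 1
20: 0
26: 0
28: 0
Current total: 0 + 0 + 0 + 0 + 0 + 1 + 0 + 0 + 0 = 1
Shortfall: 36 − 1 = 35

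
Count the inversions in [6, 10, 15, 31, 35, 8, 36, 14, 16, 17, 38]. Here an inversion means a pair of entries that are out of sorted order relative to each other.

Out-of-order pairs: 14

Count, for each position, how many later elements it exceeds:
6 → none → 0
10 → 8 → 1
15 → 8, 14 → 2
31 → 8, 14, 16, 17 → 4
35 → 8, 14, 16, 17 → 4
8 → none → 0
36 → 14, 16, 17 → 3
14 → none → 0
16 → none → 0
17 → none → 0
38 → none → 0
Sum: 0 + 1 + 2 + 4 + 4 + 0 + 3 + 0 + 0 + 0 + 0 = 14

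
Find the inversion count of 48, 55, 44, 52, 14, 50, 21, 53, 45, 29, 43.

Element-by-element contributions:
48: 6
55: 9
44: 4
52: 6
14: 0
50: 4
21: 0
53: 3
45: 2
29: 0
43: 0
Sum: 6 + 9 + 4 + 6 + 0 + 4 + 0 + 3 + 2 + 0 + 0 = 34

34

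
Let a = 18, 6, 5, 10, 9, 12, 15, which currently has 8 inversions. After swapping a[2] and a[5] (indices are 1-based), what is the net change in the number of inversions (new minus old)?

+1

Positions 2 and 5 hold 6 and 9; after swapping, the array is [18, 9, 5, 10, 6, 12, 15].
Element-by-element contributions:
18: 6
9: 2
5: 0
10: 1
6: 0
12: 0
15: 0
Sum: 6 + 2 + 0 + 1 + 0 + 0 + 0 = 9
Change: 9 − 8 = +1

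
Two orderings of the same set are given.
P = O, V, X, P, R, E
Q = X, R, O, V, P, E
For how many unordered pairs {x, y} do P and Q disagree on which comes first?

Assign each item its position (1..6) in the first ordering, then rewrite the second ordering as that position sequence:
positions: O→1, V→2, X→3, P→4, R→5, E→6
second ordering as positions: [3, 5, 1, 2, 4, 6]
Discordant pairs = inversions in this position sequence.
3: 1, 2 → 2
5: 1, 2, 4 → 3
1: 0
2: 0
4: 0
6: 0
Total: 2 + 3 + 0 + 0 + 0 + 0 = 5

5 disagreeing pairs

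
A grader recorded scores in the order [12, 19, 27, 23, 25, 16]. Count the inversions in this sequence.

There are 6 inversions.

Sweep left to right; for each value list the smaller values that follow it:
12: 0
19: 1
27: 3
23: 1
25: 1
16: 0
Sum: 0 + 1 + 3 + 1 + 1 + 0 = 6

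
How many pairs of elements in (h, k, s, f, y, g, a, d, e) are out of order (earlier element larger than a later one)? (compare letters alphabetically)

25

Sweep left to right; for each value list the smaller values that follow it:
h → f, g, a, d, e → 5
k → f, g, a, d, e → 5
s → f, g, a, d, e → 5
f → a, d, e → 3
y → g, a, d, e → 4
g → a, d, e → 3
a → none → 0
d → none → 0
e → none → 0
Sum: 5 + 5 + 5 + 3 + 4 + 3 + 0 + 0 + 0 = 25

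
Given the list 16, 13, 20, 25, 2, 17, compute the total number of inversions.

Inversion pairs (indices are 0-based):
(0,1): 16 > 13
(0,4): 16 > 2
(1,4): 13 > 2
(2,4): 20 > 2
(2,5): 20 > 17
(3,4): 25 > 2
(3,5): 25 > 17
That's 7 pairs.

7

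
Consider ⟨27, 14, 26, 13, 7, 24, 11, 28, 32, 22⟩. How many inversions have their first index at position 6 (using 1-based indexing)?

2 such elements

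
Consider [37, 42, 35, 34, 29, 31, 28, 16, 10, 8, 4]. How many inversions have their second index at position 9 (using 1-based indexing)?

8

The element at index 9 is 10.
Elements before it: 37, 42, 35, 34, 29, 31, 28, 16
Those larger than 10: 37, 42, 35, 34, 29, 31, 28, 16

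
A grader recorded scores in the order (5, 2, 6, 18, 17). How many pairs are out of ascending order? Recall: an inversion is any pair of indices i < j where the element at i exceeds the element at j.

Sweep left to right; for each value list the smaller values that follow it:
5 → 2 → 1
2 → none → 0
6 → none → 0
18 → 17 → 1
17 → none → 0
Sum: 1 + 0 + 0 + 1 + 0 = 2

2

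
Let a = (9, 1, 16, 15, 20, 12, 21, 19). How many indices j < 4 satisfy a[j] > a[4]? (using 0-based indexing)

The element at index 4 is 20.
Elements before it: 9, 1, 16, 15
None of them are larger than 20.

0 such elements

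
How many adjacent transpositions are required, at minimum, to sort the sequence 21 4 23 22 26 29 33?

Minimum adjacent swaps = number of inversions (each swap of adjacent out-of-order elements removes one inversion and no swap can remove more).
Count inversions — for each element, later elements that are smaller:
21: 4 → 1
4: none → 0
23: 22 → 1
22: none → 0
26: none → 0
29: none → 0
33: none → 0
Total inversions: 1 + 0 + 1 + 0 + 0 + 0 + 0 = 2

There are 2 adjacent swaps.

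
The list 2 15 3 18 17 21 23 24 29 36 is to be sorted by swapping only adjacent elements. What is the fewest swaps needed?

Each adjacent swap fixes exactly one inversion, so the minimum swap count equals the number of inversions.
Count inversions — for each element, later elements that are smaller:
2: none → 0
15: 3 → 1
3: none → 0
18: 17 → 1
17: none → 0
21: none → 0
23: none → 0
24: none → 0
29: none → 0
36: none → 0
Total inversions: 0 + 1 + 0 + 1 + 0 + 0 + 0 + 0 + 0 + 0 = 2

2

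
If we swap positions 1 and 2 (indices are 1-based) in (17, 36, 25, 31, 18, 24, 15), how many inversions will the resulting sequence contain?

Positions 1 and 2 hold 17 and 36; after swapping, the array is [36, 17, 25, 31, 18, 24, 15].
Count, for each position, how many later elements it exceeds:
36 → 17, 25, 31, 18, 24, 15 → 6
17 → 15 → 1
25 → 18, 24, 15 → 3
31 → 18, 24, 15 → 3
18 → 15 → 1
24 → 15 → 1
15 → none → 0
Sum: 6 + 1 + 3 + 3 + 1 + 1 + 0 = 15

There are 15 inversions.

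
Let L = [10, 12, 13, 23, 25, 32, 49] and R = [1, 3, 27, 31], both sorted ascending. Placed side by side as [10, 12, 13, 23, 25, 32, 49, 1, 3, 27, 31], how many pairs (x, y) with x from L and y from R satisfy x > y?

For each element r of the right run, count left-run elements greater than r:
r = 1: 10, 12, 13, 23, 25, 32, 49 → 7
r = 3: 10, 12, 13, 23, 25, 32, 49 → 7
r = 27: 32, 49 → 2
r = 31: 32, 49 → 2
Cross-inversions: 7 + 7 + 2 + 2 = 18

18 split inversions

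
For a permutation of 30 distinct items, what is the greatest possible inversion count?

The maximum occurs when the array is in strictly decreasing order: every one of the C(30, 2) pairs is inverted.
C(30, 2) = 30·29/2 = 435

435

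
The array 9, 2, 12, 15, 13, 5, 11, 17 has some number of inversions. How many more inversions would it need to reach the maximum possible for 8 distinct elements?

19

Maximum inversions for 8 distinct elements is C(8, 2) = 8·7/2 = 28.
Current inversions — for each element, count later smaller elements:
9: 2
2: 0
12: 2
15: 3
13: 2
5: 0
11: 0
17: 0
Current total: 2 + 0 + 2 + 3 + 2 + 0 + 0 + 0 = 9
Shortfall: 28 − 9 = 19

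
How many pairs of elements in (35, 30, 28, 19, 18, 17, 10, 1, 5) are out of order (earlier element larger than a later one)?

Count, for each position, how many later elements it exceeds:
35 → 30, 28, 19, 18, 17, 10, 1, 5 → 8
30 → 28, 19, 18, 17, 10, 1, 5 → 7
28 → 19, 18, 17, 10, 1, 5 → 6
19 → 18, 17, 10, 1, 5 → 5
18 → 17, 10, 1, 5 → 4
17 → 10, 1, 5 → 3
10 → 1, 5 → 2
1 → none → 0
5 → none → 0
Sum: 8 + 7 + 6 + 5 + 4 + 3 + 2 + 0 + 0 = 35

There are 35 out-of-order pairs.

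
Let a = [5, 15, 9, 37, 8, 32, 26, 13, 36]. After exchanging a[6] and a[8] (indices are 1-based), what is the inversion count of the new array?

9 inversions

Positions 6 and 8 hold 32 and 13; after swapping, the array is [5, 15, 9, 37, 8, 13, 26, 32, 36].
Sweep left to right; for each value list the smaller values that follow it:
5: 0
15: 3
9: 1
37: 5
8: 0
13: 0
26: 0
32: 0
36: 0
Sum: 0 + 3 + 1 + 5 + 0 + 0 + 0 + 0 + 0 = 9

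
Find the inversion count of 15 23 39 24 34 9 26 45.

9 inversions

Count, for each position, how many later elements it exceeds:
15 → 9 → 1
23 → 9 → 1
39 → 24, 34, 9, 26 → 4
24 → 9 → 1
34 → 9, 26 → 2
9 → none → 0
26 → none → 0
45 → none → 0
Sum: 1 + 1 + 4 + 1 + 2 + 0 + 0 + 0 = 9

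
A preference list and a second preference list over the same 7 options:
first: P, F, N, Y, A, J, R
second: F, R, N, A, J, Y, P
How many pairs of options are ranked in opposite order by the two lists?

12

Assign each item its position (1..7) in the first ordering, then rewrite the second ordering as that position sequence:
positions: P→1, F→2, N→3, Y→4, A→5, J→6, R→7
second ordering as positions: [2, 7, 3, 5, 6, 4, 1]
Discordant pairs = inversions in this position sequence.
2: 1 → 1
7: 3, 5, 6, 4, 1 → 5
3: 1 → 1
5: 4, 1 → 2
6: 4, 1 → 2
4: 1 → 1
1: 0
Total: 1 + 5 + 1 + 2 + 2 + 1 + 0 = 12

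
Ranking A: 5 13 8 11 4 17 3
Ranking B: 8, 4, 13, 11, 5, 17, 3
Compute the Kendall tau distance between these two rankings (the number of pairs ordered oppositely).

7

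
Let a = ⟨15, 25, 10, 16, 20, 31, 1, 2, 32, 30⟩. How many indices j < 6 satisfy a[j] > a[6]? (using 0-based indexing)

The element at index 6 is 1.
Elements before it: 15, 25, 10, 16, 20, 31
Those larger than 1: 15, 25, 10, 16, 20, 31

6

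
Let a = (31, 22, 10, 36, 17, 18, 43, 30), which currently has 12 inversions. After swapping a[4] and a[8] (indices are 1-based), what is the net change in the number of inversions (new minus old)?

Positions 4 and 8 hold 36 and 30; after swapping, the array is [31, 22, 10, 30, 17, 18, 43, 36].
Sweep left to right; for each value list the smaller values that follow it:
31 → 22, 10, 30, 17, 18 → 5
22 → 10, 17, 18 → 3
10 → none → 0
30 → 17, 18 → 2
17 → none → 0
18 → none → 0
43 → 36 → 1
36 → none → 0
Sum: 5 + 3 + 0 + 2 + 0 + 0 + 1 + 0 = 11
Change: 11 − 12 = -1

-1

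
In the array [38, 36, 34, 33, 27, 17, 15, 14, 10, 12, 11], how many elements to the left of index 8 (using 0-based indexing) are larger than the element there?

8

The element at index 8 is 10.
Elements before it: 38, 36, 34, 33, 27, 17, 15, 14
Those larger than 10: 38, 36, 34, 33, 27, 17, 15, 14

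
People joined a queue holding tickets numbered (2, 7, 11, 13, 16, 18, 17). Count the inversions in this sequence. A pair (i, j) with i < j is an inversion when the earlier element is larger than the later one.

1 out-of-order pair

Listing every pair i<j with a[i]>a[j] (using 0-based positions):
(5,6): 18 > 17
That's 1 pair.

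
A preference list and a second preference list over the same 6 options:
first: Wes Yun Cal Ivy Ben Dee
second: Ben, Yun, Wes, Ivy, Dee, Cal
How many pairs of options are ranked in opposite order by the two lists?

Assign each item its position (1..6) in the first ordering, then rewrite the second ordering as that position sequence:
positions: Wes→1, Yun→2, Cal→3, Ivy→4, Ben→5, Dee→6
second ordering as positions: [5, 2, 1, 4, 6, 3]
Discordant pairs = inversions in this position sequence.
5: 2, 1, 4, 3 → 4
2: 1 → 1
1: 0
4: 3 → 1
6: 3 → 1
3: 0
Total: 4 + 1 + 0 + 1 + 1 + 0 = 7

7 pairs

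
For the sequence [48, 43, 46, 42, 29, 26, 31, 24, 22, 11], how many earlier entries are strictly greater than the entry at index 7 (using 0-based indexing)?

7

The element at index 7 is 24.
Elements before it: 48, 43, 46, 42, 29, 26, 31
Those larger than 24: 48, 43, 46, 42, 29, 26, 31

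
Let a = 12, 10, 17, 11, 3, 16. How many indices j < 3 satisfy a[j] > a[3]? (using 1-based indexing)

The element at index 3 is 17.
Elements before it: 12, 10
None of them are larger than 17.

0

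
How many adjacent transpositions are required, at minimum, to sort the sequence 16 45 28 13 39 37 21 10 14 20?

29 adjacent swaps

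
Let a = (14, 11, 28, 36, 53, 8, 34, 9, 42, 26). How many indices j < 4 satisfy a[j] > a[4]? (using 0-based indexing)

The element at index 4 is 53.
Elements before it: 14, 11, 28, 36
None of them are larger than 53.

0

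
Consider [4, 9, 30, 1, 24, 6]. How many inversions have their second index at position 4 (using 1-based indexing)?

3

The element at index 4 is 1.
Elements before it: 4, 9, 30
Those larger than 1: 4, 9, 30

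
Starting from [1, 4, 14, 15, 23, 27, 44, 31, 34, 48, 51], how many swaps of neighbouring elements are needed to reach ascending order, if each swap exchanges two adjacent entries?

Swaps: 2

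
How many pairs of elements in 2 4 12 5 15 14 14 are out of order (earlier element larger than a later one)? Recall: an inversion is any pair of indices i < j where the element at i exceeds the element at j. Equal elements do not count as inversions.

3 out-of-order pairs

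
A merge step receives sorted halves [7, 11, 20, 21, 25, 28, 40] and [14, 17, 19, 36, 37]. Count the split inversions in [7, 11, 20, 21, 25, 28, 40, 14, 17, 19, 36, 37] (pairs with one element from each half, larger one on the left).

17

For each element r of the right run, count left-run elements greater than r:
r = 14: 20, 21, 25, 28, 40 → 5
r = 17: 20, 21, 25, 28, 40 → 5
r = 19: 20, 21, 25, 28, 40 → 5
r = 36: 40 → 1
r = 37: 40 → 1
Cross-inversions: 5 + 5 + 5 + 1 + 1 = 17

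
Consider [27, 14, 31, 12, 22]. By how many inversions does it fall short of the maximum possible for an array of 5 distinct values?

Maximum inversions for 5 distinct elements is C(5, 2) = 5·4/2 = 10.
Current inversions — for each element, count later smaller elements:
27: 3
14: 1
31: 2
12: 0
22: 0
Current total: 3 + 1 + 2 + 0 + 0 = 6
Shortfall: 10 − 6 = 4

4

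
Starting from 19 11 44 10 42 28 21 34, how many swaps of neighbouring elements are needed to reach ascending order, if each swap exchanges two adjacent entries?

Minimum adjacent swaps = number of inversions (each swap of adjacent out-of-order elements removes one inversion and no swap can remove more).
Count inversions — for each element, later elements that are smaller:
19: 11, 10 → 2
11: 10 → 1
44: 10, 42, 28, 21, 34 → 5
10: none → 0
42: 28, 21, 34 → 3
28: 21 → 1
21: none → 0
34: none → 0
Total inversions: 2 + 1 + 5 + 0 + 3 + 1 + 0 + 0 = 12

12 adjacent swaps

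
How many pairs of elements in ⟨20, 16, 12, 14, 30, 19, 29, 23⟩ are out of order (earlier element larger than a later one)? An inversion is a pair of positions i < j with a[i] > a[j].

Sweep left to right; for each value list the smaller values that follow it:
20 → 16, 12, 14, 19 → 4
16 → 12, 14 → 2
12 → none → 0
14 → none → 0
30 → 19, 29, 23 → 3
19 → none → 0
29 → 23 → 1
23 → none → 0
Sum: 4 + 2 + 0 + 0 + 3 + 0 + 1 + 0 = 10

10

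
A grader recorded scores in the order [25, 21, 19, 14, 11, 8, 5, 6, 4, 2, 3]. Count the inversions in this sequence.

53

Count, for each position, how many later elements it exceeds:
25 → 21, 19, 14, 11, 8, 5, 6, 4, 2, 3 → 10
21 → 19, 14, 11, 8, 5, 6, 4, 2, 3 → 9
19 → 14, 11, 8, 5, 6, 4, 2, 3 → 8
14 → 11, 8, 5, 6, 4, 2, 3 → 7
11 → 8, 5, 6, 4, 2, 3 → 6
8 → 5, 6, 4, 2, 3 → 5
5 → 4, 2, 3 → 3
6 → 4, 2, 3 → 3
4 → 2, 3 → 2
2 → none → 0
3 → none → 0
Sum: 10 + 9 + 8 + 7 + 6 + 5 + 3 + 3 + 2 + 0 + 0 = 53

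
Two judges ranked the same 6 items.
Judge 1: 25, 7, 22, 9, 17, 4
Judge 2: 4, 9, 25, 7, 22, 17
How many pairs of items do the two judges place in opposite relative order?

Assign each item its position (1..6) in the first ordering, then rewrite the second ordering as that position sequence:
positions: 25→1, 7→2, 22→3, 9→4, 17→5, 4→6
second ordering as positions: [6, 4, 1, 2, 3, 5]
Discordant pairs = inversions in this position sequence.
6: 4, 1, 2, 3, 5 → 5
4: 1, 2, 3 → 3
1: 0
2: 0
3: 0
5: 0
Total: 5 + 3 + 0 + 0 + 0 + 0 = 8

8 discordant pairs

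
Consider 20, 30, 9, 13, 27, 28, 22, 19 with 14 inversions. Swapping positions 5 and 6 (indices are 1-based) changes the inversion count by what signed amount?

+1

Positions 5 and 6 hold 27 and 28; after swapping, the array is [20, 30, 9, 13, 28, 27, 22, 19].
Count, for each position, how many later elements it exceeds:
20 → 9, 13, 19 → 3
30 → 9, 13, 28, 27, 22, 19 → 6
9 → none → 0
13 → none → 0
28 → 27, 22, 19 → 3
27 → 22, 19 → 2
22 → 19 → 1
19 → none → 0
Sum: 3 + 6 + 0 + 0 + 3 + 2 + 1 + 0 = 15
Change: 15 − 14 = +1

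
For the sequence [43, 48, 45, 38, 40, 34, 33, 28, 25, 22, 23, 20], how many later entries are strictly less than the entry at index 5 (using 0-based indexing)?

The element at index 5 is 34.
Elements after it: 33, 28, 25, 22, 23, 20
Those smaller than 34: 33, 28, 25, 22, 23, 20

6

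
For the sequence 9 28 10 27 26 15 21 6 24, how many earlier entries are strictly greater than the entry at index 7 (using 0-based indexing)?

7

The element at index 7 is 6.
Elements before it: 9, 28, 10, 27, 26, 15, 21
Those larger than 6: 9, 28, 10, 27, 26, 15, 21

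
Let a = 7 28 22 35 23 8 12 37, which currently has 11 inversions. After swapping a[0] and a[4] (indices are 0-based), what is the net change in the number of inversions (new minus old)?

Positions 0 and 4 hold 7 and 23; after swapping, the array is [23, 28, 22, 35, 7, 8, 12, 37].
Element-by-element contributions:
23 → 22, 7, 8, 12 → 4
28 → 22, 7, 8, 12 → 4
22 → 7, 8, 12 → 3
35 → 7, 8, 12 → 3
7 → none → 0
8 → none → 0
12 → none → 0
37 → none → 0
Sum: 4 + 4 + 3 + 3 + 0 + 0 + 0 + 0 = 14
Change: 14 − 11 = +3

+3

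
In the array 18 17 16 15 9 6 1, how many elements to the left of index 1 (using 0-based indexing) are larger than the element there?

The element at index 1 is 17.
Elements before it: 18
Those larger than 17: 18

1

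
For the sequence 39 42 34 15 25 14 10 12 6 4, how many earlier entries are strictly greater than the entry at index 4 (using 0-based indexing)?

3

The element at index 4 is 25.
Elements before it: 39, 42, 34, 15
Those larger than 25: 39, 42, 34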